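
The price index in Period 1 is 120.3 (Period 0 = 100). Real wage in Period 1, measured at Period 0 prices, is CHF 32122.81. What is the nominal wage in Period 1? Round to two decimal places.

38643.74

Nominal = Real × (Index/100) = 32122.81 × (120.3/100)
        = 32122.81 × 1.203 = 38643.7404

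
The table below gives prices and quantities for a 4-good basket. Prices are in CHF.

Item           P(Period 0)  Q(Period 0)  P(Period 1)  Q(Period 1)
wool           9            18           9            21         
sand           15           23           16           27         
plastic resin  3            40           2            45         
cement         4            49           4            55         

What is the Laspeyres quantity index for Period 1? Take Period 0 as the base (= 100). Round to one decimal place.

115.3

Laspeyres quantity index uses base-period prices as weights.
ΣP(Period 0)·Q(Period 1) = 9×21 + 15×27 + 3×45 + 4×55 = 189 + 405 + 135 + 220 = 949
ΣP(Period 0)·Q(Period 0) = 9×18 + 15×23 + 3×40 + 4×49 = 162 + 345 + 120 + 196 = 823
Index = 949 / 823 × 100 = 115.3098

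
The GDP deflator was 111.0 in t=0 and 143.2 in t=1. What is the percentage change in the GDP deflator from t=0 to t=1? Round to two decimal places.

Change = (143.2 − 111.0) / 111.0 × 100
       = 32.2 / 111.0 × 100 = 29.0090%

29.01%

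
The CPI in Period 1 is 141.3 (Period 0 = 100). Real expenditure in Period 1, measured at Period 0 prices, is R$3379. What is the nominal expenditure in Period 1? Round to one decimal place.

Nominal = Real × (Index/100) = 3379 × (141.3/100)
        = 3379 × 1.413 = 4774.5270

4774.5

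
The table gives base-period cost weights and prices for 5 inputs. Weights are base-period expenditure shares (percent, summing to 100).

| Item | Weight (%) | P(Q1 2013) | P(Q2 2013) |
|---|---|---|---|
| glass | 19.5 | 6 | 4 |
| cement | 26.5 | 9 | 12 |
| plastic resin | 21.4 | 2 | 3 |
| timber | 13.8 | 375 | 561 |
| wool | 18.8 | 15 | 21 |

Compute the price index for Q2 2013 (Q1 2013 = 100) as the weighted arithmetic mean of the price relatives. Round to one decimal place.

127.4

glass: 19.5 × (4/6) = 19.5 × 0.666667 = 13.0000
cement: 26.5 × (12/9) = 26.5 × 1.333333 = 35.3333
plastic resin: 21.4 × (3/2) = 21.4 × 1.500000 = 32.1000
timber: 13.8 × (561/375) = 13.8 × 1.496000 = 20.6448
wool: 18.8 × (21/15) = 18.8 × 1.400000 = 26.3200
Index = Σ wᵢ·(p₁ᵢ/p₀ᵢ) = 13.0000 + 35.3333 + 32.1000 + 20.6448 + 26.3200 = 127.3981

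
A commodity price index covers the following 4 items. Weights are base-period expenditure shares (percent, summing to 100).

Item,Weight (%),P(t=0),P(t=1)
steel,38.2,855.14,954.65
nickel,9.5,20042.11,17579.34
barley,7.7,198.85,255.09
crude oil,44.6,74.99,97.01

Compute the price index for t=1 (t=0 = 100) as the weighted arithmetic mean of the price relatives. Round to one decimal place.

steel: 38.2 × (954.65/855.14) = 38.2 × 1.116367 = 42.6452
nickel: 9.5 × (17579.34/20042.11) = 9.5 × 0.877120 = 8.3326
barley: 7.7 × (255.09/198.85) = 7.7 × 1.282826 = 9.8778
crude oil: 44.6 × (97.01/74.99) = 44.6 × 1.293639 = 57.6963
Index = Σ wᵢ·(p₁ᵢ/p₀ᵢ) = 42.6452 + 8.3326 + 9.8778 + 57.6963 = 118.5519

118.6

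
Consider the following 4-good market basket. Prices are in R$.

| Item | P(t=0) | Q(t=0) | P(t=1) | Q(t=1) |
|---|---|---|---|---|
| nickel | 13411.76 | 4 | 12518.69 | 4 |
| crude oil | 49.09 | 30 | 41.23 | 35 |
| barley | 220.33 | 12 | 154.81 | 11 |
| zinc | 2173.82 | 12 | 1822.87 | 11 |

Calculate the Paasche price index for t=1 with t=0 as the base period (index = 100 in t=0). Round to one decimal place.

89.7

Paasche price index uses current-period quantities as weights.
ΣP(t=1)·Q(t=1) = 12518.69×4 + 41.23×35 + 154.81×11 + 1822.87×11 = 50074.76 + 1443.05 + 1702.91 + 20051.57 = 73272.29
ΣP(t=0)·Q(t=1) = 13411.76×4 + 49.09×35 + 220.33×11 + 2173.82×11 = 53647.04 + 1718.15 + 2423.63 + 23912.02 = 81700.84
Index = 73272.29 / 81700.84 × 100 = 89.6836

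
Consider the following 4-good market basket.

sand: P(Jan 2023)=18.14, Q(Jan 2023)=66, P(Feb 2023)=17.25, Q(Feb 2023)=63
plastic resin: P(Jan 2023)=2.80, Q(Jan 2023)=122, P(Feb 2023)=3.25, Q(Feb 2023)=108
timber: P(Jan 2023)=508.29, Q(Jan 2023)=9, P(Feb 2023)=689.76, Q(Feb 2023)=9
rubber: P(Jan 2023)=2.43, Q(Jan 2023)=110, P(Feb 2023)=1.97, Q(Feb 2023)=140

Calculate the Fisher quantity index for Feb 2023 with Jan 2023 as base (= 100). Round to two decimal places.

Laspeyres component (base-period weights):
ΣP(Jan 2023)Q(Feb 2023) = 18.14×63 + 2.80×108 + 508.29×9 + 2.43×140 = 1142.82 + 302.4 + 4574.61 + 340.2 = 6360.03
ΣP(Jan 2023)Q(Jan 2023) = 18.14×66 + 2.80×122 + 508.29×9 + 2.43×110 = 1197.24 + 341.6 + 4574.61 + 267.3 = 6380.75
L = 6360.03 / 6380.75 × 100 = 99.6753
Paasche component (current-period weights):
ΣP(Feb 2023)Q(Feb 2023) = 17.25×63 + 3.25×108 + 689.76×9 + 1.97×140 = 1086.75 + 351 + 6207.84 + 275.8 = 7921.39
ΣP(Feb 2023)Q(Jan 2023) = 17.25×66 + 3.25×122 + 689.76×9 + 1.97×110 = 1138.5 + 396.5 + 6207.84 + 216.7 = 7959.54
P = 7921.39 / 7959.54 × 100 = 99.5207
Fisher = √(L × P) = √(99.6753 × 99.5207) = 99.5980

99.60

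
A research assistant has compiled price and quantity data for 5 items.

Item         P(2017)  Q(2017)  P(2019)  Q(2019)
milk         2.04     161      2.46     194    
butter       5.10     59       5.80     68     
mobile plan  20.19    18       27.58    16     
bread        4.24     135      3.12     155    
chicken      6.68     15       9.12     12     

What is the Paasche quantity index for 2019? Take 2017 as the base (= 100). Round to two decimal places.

106.32

Paasche quantity index uses current-period prices as weights.
ΣP(2019)·Q(2019) = 2.46×194 + 5.80×68 + 27.58×16 + 3.12×155 + 9.12×12 = 477.24 + 394.4 + 441.28 + 483.6 + 109.44 = 1905.96
ΣP(2019)·Q(2017) = 2.46×161 + 5.80×59 + 27.58×18 + 3.12×135 + 9.12×15 = 396.06 + 342.2 + 496.44 + 421.2 + 136.8 = 1792.7
Index = 1905.96 / 1792.7 × 100 = 106.3178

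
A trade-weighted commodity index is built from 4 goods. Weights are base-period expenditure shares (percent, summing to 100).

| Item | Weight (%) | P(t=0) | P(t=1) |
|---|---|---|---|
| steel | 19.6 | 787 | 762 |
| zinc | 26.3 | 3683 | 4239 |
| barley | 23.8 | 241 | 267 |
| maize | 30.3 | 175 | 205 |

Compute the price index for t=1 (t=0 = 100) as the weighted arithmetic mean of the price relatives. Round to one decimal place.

steel: 19.6 × (762/787) = 19.6 × 0.968234 = 18.9774
zinc: 26.3 × (4239/3683) = 26.3 × 1.150964 = 30.2704
barley: 23.8 × (267/241) = 23.8 × 1.107884 = 26.3676
maize: 30.3 × (205/175) = 30.3 × 1.171429 = 35.4943
Index = Σ wᵢ·(p₁ᵢ/p₀ᵢ) = 18.9774 + 30.2704 + 26.3676 + 35.4943 = 111.1097

111.1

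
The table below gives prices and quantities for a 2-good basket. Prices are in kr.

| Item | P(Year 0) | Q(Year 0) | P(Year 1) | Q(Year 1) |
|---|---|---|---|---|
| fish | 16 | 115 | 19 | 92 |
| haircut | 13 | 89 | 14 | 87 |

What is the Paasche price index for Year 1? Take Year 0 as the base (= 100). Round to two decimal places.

113.95

Paasche price index uses current-period quantities as weights.
ΣP(Year 1)·Q(Year 1) = 19×92 + 14×87 = 1748 + 1218 = 2966
ΣP(Year 0)·Q(Year 1) = 16×92 + 13×87 = 1472 + 1131 = 2603
Index = 2966 / 2603 × 100 = 113.9454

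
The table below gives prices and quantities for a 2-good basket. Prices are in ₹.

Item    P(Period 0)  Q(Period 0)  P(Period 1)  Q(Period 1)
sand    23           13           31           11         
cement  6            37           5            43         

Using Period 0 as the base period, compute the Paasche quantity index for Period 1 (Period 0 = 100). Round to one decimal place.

Paasche quantity index uses current-period prices as weights.
ΣP(Period 1)·Q(Period 1) = 31×11 + 5×43 = 341 + 215 = 556
ΣP(Period 1)·Q(Period 0) = 31×13 + 5×37 = 403 + 185 = 588
Index = 556 / 588 × 100 = 94.5578

94.6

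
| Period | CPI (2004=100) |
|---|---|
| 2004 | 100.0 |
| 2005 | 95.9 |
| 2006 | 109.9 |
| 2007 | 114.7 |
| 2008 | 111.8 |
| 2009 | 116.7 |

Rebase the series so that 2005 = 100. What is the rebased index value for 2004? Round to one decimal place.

Rebased(2004) = 100.0 / 95.9 × 100 = 104.2753

104.3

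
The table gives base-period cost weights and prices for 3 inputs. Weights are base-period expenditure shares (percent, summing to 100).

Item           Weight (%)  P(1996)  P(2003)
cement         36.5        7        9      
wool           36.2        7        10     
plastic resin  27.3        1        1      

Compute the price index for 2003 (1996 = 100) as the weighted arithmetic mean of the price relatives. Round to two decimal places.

125.94

cement: 36.5 × (9/7) = 36.5 × 1.285714 = 46.9286
wool: 36.2 × (10/7) = 36.2 × 1.428571 = 51.7143
plastic resin: 27.3 × (1/1) = 27.3 × 1.000000 = 27.3000
Index = Σ wᵢ·(p₁ᵢ/p₀ᵢ) = 46.9286 + 51.7143 + 27.3000 = 125.9429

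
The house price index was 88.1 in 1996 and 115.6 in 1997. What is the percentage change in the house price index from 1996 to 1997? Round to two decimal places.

Change = (115.6 − 88.1) / 88.1 × 100
       = 27.5 / 88.1 × 100 = 31.2145%

31.21%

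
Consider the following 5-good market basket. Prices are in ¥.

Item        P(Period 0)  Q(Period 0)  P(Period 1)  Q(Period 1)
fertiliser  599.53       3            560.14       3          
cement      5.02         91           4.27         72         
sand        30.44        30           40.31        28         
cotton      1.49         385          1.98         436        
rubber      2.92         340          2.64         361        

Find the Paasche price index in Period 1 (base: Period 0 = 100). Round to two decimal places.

104.60

Paasche price index uses current-period quantities as weights.
ΣP(Period 1)·Q(Period 1) = 560.14×3 + 4.27×72 + 40.31×28 + 1.98×436 + 2.64×361 = 1680.42 + 307.44 + 1128.68 + 863.28 + 953.04 = 4932.86
ΣP(Period 0)·Q(Period 1) = 599.53×3 + 5.02×72 + 30.44×28 + 1.49×436 + 2.92×361 = 1798.59 + 361.44 + 852.32 + 649.64 + 1054.12 = 4716.11
Index = 4932.86 / 4716.11 × 100 = 104.5959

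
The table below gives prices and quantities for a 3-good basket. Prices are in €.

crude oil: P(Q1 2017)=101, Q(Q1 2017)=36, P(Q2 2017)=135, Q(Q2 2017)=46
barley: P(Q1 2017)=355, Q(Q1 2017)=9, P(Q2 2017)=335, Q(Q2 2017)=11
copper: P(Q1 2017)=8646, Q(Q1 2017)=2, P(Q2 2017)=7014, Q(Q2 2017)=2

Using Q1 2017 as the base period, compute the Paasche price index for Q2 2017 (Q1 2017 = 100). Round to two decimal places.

92.57

Paasche price index uses current-period quantities as weights.
ΣP(Q2 2017)·Q(Q2 2017) = 135×46 + 335×11 + 7014×2 = 6210 + 3685 + 14028 = 23923
ΣP(Q1 2017)·Q(Q2 2017) = 101×46 + 355×11 + 8646×2 = 4646 + 3905 + 17292 = 25843
Index = 23923 / 25843 × 100 = 92.5705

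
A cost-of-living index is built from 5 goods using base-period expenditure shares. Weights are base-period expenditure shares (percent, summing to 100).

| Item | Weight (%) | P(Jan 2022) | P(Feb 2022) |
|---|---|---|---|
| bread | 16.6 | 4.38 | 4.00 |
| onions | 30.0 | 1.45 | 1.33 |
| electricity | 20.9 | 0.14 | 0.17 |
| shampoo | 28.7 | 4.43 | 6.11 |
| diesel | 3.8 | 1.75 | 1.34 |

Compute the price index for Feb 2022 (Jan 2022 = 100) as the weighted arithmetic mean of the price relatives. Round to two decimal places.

bread: 16.6 × (4.00/4.38) = 16.6 × 0.913242 = 15.1598
onions: 30.0 × (1.33/1.45) = 30.0 × 0.917241 = 27.5172
electricity: 20.9 × (0.17/0.14) = 20.9 × 1.214286 = 25.3786
shampoo: 28.7 × (6.11/4.43) = 28.7 × 1.379233 = 39.5840
diesel: 3.8 × (1.34/1.75) = 3.8 × 0.765714 = 2.9097
Index = Σ wᵢ·(p₁ᵢ/p₀ᵢ) = 15.1598 + 27.5172 + 25.3786 + 39.5840 + 2.9097 = 110.5493

110.55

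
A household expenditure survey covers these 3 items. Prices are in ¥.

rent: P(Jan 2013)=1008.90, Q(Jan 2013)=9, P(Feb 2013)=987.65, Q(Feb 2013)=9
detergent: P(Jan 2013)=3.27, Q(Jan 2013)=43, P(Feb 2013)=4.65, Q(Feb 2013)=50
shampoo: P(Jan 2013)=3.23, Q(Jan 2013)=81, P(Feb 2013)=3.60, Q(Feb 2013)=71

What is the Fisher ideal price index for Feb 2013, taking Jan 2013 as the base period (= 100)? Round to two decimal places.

98.96

Laspeyres component (base-period weights):
ΣP(Feb 2013)Q(Jan 2013) = 987.65×9 + 4.65×43 + 3.60×81 = 8888.85 + 199.95 + 291.6 = 9380.4
ΣP(Jan 2013)Q(Jan 2013) = 1008.90×9 + 3.27×43 + 3.23×81 = 9080.1 + 140.61 + 261.63 = 9482.34
L = 9380.4 / 9482.34 × 100 = 98.9249
Paasche component (current-period weights):
ΣP(Feb 2013)Q(Feb 2013) = 987.65×9 + 4.65×50 + 3.60×71 = 8888.85 + 232.5 + 255.6 = 9376.95
ΣP(Jan 2013)Q(Feb 2013) = 1008.90×9 + 3.27×50 + 3.23×71 = 9080.1 + 163.5 + 229.33 = 9472.93
P = 9376.95 / 9472.93 × 100 = 98.9868
Fisher = √(L × P) = √(98.9249 × 98.9868) = 98.9559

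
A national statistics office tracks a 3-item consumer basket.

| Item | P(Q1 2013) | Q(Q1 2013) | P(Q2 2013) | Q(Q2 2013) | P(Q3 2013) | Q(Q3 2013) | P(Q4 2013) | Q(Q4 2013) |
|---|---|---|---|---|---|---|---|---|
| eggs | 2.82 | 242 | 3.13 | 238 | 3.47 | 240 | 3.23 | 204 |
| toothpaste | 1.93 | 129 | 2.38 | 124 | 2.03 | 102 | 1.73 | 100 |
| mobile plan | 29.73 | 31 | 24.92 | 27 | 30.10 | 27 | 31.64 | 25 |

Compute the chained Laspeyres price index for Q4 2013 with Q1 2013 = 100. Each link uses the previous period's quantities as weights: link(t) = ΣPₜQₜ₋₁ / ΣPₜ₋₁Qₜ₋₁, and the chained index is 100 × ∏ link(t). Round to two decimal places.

106.65

Link Q1 2013→Q2 2013:
ΣP(Q2 2013)Q(Q1 2013) = 3.13×242 + 2.38×129 + 24.92×31 = 757.46 + 307.02 + 772.52 = 1837
ΣP(Q1 2013)Q(Q1 2013) = 2.82×242 + 1.93×129 + 29.73×31 = 682.44 + 248.97 + 921.63 = 1853.04
link = 1837/1853.04 = 0.991344
Link Q2 2013→Q3 2013:
ΣP(Q3 2013)Q(Q2 2013) = 3.47×238 + 2.03×124 + 30.10×27 = 825.86 + 251.72 + 812.7 = 1890.28
ΣP(Q2 2013)Q(Q2 2013) = 3.13×238 + 2.38×124 + 24.92×27 = 744.94 + 295.12 + 672.84 = 1712.9
link = 1890.28/1712.9 = 1.103555
Link Q3 2013→Q4 2013:
ΣP(Q4 2013)Q(Q3 2013) = 3.23×240 + 1.73×102 + 31.64×27 = 775.2 + 176.46 + 854.28 = 1805.94
ΣP(Q3 2013)Q(Q3 2013) = 3.47×240 + 2.03×102 + 30.10×27 = 832.8 + 207.06 + 812.7 = 1852.56
link = 1805.94/1852.56 = 0.974835
Chained index = 100 × 0.991344 × 1.103555 × 0.974835 = 106.6472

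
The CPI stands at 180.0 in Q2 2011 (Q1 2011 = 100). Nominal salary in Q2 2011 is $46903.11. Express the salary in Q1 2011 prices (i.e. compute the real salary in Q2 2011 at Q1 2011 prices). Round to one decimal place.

Real = Nominal ÷ (Index/100) = 46903.11 ÷ (180.0/100)
     = 46903.11 ÷ 1.800 = 26057.2833

26057.3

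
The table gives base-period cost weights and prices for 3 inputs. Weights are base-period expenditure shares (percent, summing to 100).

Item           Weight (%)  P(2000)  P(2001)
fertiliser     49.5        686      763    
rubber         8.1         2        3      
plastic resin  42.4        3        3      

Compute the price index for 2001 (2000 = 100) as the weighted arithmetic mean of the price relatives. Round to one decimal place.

109.6

fertiliser: 49.5 × (763/686) = 49.5 × 1.112245 = 55.0561
rubber: 8.1 × (3/2) = 8.1 × 1.500000 = 12.1500
plastic resin: 42.4 × (3/3) = 42.4 × 1.000000 = 42.4000
Index = Σ wᵢ·(p₁ᵢ/p₀ᵢ) = 55.0561 + 12.1500 + 42.4000 = 109.6061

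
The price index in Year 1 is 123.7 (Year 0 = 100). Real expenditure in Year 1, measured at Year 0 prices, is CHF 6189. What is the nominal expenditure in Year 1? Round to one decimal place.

7655.8

Nominal = Real × (Index/100) = 6189 × (123.7/100)
        = 6189 × 1.237 = 7655.7930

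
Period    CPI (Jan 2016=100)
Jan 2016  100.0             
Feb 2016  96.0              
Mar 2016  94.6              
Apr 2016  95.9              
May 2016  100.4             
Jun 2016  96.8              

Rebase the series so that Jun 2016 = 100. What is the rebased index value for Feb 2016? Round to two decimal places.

99.17

Rebased(Feb 2016) = 96.0 / 96.8 × 100 = 99.1736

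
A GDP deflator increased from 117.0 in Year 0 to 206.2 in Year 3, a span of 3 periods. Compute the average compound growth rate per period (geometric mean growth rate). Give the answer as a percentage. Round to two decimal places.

20.79%

Growth factor = (206.2/117.0)^(1/3) = (1.762393)^(1/3) = 1.207909
Growth rate = 1.207909 − 1 = 0.207909 = 20.7909%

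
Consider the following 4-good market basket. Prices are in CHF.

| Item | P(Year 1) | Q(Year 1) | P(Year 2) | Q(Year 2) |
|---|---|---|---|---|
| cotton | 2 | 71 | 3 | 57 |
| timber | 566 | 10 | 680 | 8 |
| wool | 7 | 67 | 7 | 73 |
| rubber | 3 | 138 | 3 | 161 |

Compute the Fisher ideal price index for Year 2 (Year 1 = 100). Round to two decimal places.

Laspeyres component (base-period weights):
ΣP(Year 2)Q(Year 1) = 3×71 + 680×10 + 7×67 + 3×138 = 213 + 6800 + 469 + 414 = 7896
ΣP(Year 1)Q(Year 1) = 2×71 + 566×10 + 7×67 + 3×138 = 142 + 5660 + 469 + 414 = 6685
L = 7896 / 6685 × 100 = 118.1152
Paasche component (current-period weights):
ΣP(Year 2)Q(Year 2) = 3×57 + 680×8 + 7×73 + 3×161 = 171 + 5440 + 511 + 483 = 6605
ΣP(Year 1)Q(Year 2) = 2×57 + 566×8 + 7×73 + 3×161 = 114 + 4528 + 511 + 483 = 5636
P = 6605 / 5636 × 100 = 117.1930
Fisher = √(L × P) = √(118.1152 × 117.1930) = 117.6532

117.65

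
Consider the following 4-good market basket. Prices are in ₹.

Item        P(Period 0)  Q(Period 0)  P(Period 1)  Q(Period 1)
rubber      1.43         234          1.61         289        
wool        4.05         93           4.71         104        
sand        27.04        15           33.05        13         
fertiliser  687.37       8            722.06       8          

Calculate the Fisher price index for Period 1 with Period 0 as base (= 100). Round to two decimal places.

107.12

Laspeyres component (base-period weights):
ΣP(Period 1)Q(Period 0) = 1.61×234 + 4.71×93 + 33.05×15 + 722.06×8 = 376.74 + 438.03 + 495.75 + 5776.48 = 7087
ΣP(Period 0)Q(Period 0) = 1.43×234 + 4.05×93 + 27.04×15 + 687.37×8 = 334.62 + 376.65 + 405.6 + 5498.96 = 6615.83
L = 7087 / 6615.83 × 100 = 107.1219
Paasche component (current-period weights):
ΣP(Period 1)Q(Period 1) = 1.61×289 + 4.71×104 + 33.05×13 + 722.06×8 = 465.29 + 489.84 + 429.65 + 5776.48 = 7161.26
ΣP(Period 0)Q(Period 1) = 1.43×289 + 4.05×104 + 27.04×13 + 687.37×8 = 413.27 + 421.2 + 351.52 + 5498.96 = 6684.95
P = 7161.26 / 6684.95 × 100 = 107.1251
Fisher = √(L × P) = √(107.1219 × 107.1251) = 107.1235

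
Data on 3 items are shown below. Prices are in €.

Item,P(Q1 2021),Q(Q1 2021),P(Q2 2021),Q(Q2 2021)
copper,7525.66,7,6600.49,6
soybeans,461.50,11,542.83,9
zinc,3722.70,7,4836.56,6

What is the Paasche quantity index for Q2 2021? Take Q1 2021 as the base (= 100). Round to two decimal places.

Paasche quantity index uses current-period prices as weights.
ΣP(Q2 2021)·Q(Q2 2021) = 6600.49×6 + 542.83×9 + 4836.56×6 = 39602.94 + 4885.47 + 29019.36 = 73507.77
ΣP(Q2 2021)·Q(Q1 2021) = 6600.49×7 + 542.83×11 + 4836.56×7 = 46203.43 + 5971.13 + 33855.92 = 86030.48
Index = 73507.77 / 86030.48 × 100 = 85.4439

85.44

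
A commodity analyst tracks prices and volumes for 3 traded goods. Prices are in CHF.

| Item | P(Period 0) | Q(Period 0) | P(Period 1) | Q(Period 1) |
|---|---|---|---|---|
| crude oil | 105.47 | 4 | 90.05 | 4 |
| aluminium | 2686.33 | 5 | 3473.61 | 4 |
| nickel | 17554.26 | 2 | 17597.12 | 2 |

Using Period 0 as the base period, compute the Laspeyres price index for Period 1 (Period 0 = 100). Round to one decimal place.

Laspeyres price index uses base-period quantities as weights.
ΣP(Period 1)·Q(Period 0) = 90.05×4 + 3473.61×5 + 17597.12×2 = 360.2 + 17368.05 + 35194.24 = 52922.49
ΣP(Period 0)·Q(Period 0) = 105.47×4 + 2686.33×5 + 17554.26×2 = 421.88 + 13431.65 + 35108.52 = 48962.05
Index = 52922.49 / 48962.05 × 100 = 108.0888

108.1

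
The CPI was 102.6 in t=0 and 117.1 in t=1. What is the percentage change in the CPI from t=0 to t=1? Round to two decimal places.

Change = (117.1 − 102.6) / 102.6 × 100
       = 14.5 / 102.6 × 100 = 14.1326%

14.13%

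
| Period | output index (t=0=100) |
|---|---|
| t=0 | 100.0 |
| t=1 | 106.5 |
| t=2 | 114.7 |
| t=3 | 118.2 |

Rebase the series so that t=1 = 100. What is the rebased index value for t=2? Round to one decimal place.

107.7

Rebased(t=2) = 114.7 / 106.5 × 100 = 107.6995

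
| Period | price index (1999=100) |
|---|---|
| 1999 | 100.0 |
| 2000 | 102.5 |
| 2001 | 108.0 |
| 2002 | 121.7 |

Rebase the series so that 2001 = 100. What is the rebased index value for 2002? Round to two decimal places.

Rebased(2002) = 121.7 / 108.0 × 100 = 112.6852

112.69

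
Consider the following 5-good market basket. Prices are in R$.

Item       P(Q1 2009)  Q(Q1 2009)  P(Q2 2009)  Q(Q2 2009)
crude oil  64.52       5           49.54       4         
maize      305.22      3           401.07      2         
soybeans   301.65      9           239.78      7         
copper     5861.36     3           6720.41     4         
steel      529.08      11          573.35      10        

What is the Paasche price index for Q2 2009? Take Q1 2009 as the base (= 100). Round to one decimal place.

Paasche price index uses current-period quantities as weights.
ΣP(Q2 2009)·Q(Q2 2009) = 49.54×4 + 401.07×2 + 239.78×7 + 6720.41×4 + 573.35×10 = 198.16 + 802.14 + 1678.46 + 26881.64 + 5733.5 = 35293.9
ΣP(Q1 2009)·Q(Q2 2009) = 64.52×4 + 305.22×2 + 301.65×7 + 5861.36×4 + 529.08×10 = 258.08 + 610.44 + 2111.55 + 23445.44 + 5290.8 = 31716.31
Index = 35293.9 / 31716.31 × 100 = 111.2800

111.3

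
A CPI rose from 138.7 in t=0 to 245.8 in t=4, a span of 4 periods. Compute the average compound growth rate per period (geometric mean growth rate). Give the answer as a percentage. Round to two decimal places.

15.38%

Growth factor = (245.8/138.7)^(1/4) = (1.772170)^(1/4) = 1.153789
Growth rate = 1.153789 − 1 = 0.153789 = 15.3789%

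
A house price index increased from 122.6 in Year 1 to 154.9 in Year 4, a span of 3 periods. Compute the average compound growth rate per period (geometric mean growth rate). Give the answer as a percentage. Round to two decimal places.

8.11%

Growth factor = (154.9/122.6)^(1/3) = (1.263458)^(1/3) = 1.081070
Growth rate = 1.081070 − 1 = 0.081070 = 8.1070%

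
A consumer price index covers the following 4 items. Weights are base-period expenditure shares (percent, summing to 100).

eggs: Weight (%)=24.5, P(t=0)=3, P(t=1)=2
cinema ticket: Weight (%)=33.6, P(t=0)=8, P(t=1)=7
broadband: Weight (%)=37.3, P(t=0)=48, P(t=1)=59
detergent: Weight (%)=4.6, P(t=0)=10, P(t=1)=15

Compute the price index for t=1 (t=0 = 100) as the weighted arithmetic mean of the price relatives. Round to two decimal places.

eggs: 24.5 × (2/3) = 24.5 × 0.666667 = 16.3333
cinema ticket: 33.6 × (7/8) = 33.6 × 0.875000 = 29.4000
broadband: 37.3 × (59/48) = 37.3 × 1.229167 = 45.8479
detergent: 4.6 × (15/10) = 4.6 × 1.500000 = 6.9000
Index = Σ wᵢ·(p₁ᵢ/p₀ᵢ) = 16.3333 + 29.4000 + 45.8479 + 6.9000 = 98.4813

98.48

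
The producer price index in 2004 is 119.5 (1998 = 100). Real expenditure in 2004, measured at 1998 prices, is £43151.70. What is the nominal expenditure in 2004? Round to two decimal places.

Nominal = Real × (Index/100) = 43151.70 × (119.5/100)
        = 43151.70 × 1.195 = 51566.2815

51566.28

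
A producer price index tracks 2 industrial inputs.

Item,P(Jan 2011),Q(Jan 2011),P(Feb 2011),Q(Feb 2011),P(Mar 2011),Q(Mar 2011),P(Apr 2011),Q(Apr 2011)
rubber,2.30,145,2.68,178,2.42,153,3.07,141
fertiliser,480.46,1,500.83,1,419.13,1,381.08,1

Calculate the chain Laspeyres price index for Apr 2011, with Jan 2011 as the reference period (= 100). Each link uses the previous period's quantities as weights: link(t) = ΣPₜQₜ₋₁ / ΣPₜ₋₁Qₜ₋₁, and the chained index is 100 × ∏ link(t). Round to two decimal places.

102.36

Link Jan 2011→Feb 2011:
ΣP(Feb 2011)Q(Jan 2011) = 2.68×145 + 500.83×1 = 388.6 + 500.83 = 889.43
ΣP(Jan 2011)Q(Jan 2011) = 2.30×145 + 480.46×1 = 333.5 + 480.46 = 813.96
link = 889.43/813.96 = 1.092720
Link Feb 2011→Mar 2011:
ΣP(Mar 2011)Q(Feb 2011) = 2.42×178 + 419.13×1 = 430.76 + 419.13 = 849.89
ΣP(Feb 2011)Q(Feb 2011) = 2.68×178 + 500.83×1 = 477.04 + 500.83 = 977.87
link = 849.89/977.87 = 0.869124
Link Mar 2011→Apr 2011:
ΣP(Apr 2011)Q(Mar 2011) = 3.07×153 + 381.08×1 = 469.71 + 381.08 = 850.79
ΣP(Mar 2011)Q(Mar 2011) = 2.42×153 + 419.13×1 = 370.26 + 419.13 = 789.39
link = 850.79/789.39 = 1.077782
Chained index = 100 × 1.092720 × 0.869124 × 1.077782 = 102.3578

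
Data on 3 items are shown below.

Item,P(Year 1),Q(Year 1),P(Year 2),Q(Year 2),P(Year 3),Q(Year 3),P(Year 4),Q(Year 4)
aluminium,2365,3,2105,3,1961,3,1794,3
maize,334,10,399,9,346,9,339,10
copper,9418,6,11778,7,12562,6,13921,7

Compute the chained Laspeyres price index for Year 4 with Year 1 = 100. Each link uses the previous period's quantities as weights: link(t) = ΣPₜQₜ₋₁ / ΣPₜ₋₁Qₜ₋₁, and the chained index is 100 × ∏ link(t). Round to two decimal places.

138.38

Link Year 1→Year 2:
ΣP(Year 2)Q(Year 1) = 2105×3 + 399×10 + 11778×6 = 6315 + 3990 + 70668 = 80973
ΣP(Year 1)Q(Year 1) = 2365×3 + 334×10 + 9418×6 = 7095 + 3340 + 56508 = 66943
link = 80973/66943 = 1.209581
Link Year 2→Year 3:
ΣP(Year 3)Q(Year 2) = 1961×3 + 346×9 + 12562×7 = 5883 + 3114 + 87934 = 96931
ΣP(Year 2)Q(Year 2) = 2105×3 + 399×9 + 11778×7 = 6315 + 3591 + 82446 = 92352
link = 96931/92352 = 1.049582
Link Year 3→Year 4:
ΣP(Year 4)Q(Year 3) = 1794×3 + 339×9 + 13921×6 = 5382 + 3051 + 83526 = 91959
ΣP(Year 3)Q(Year 3) = 1961×3 + 346×9 + 12562×6 = 5883 + 3114 + 75372 = 84369
link = 91959/84369 = 1.089962
Chained index = 100 × 1.209581 × 1.049582 × 1.089962 = 138.3766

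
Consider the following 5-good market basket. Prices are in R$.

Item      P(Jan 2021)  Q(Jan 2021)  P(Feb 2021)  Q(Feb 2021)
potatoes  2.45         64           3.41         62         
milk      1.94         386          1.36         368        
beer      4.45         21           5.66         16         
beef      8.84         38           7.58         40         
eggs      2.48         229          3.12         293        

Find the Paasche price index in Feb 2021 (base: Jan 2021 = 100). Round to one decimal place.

Paasche price index uses current-period quantities as weights.
ΣP(Feb 2021)·Q(Feb 2021) = 3.41×62 + 1.36×368 + 5.66×16 + 7.58×40 + 3.12×293 = 211.42 + 500.48 + 90.56 + 303.2 + 914.16 = 2019.82
ΣP(Jan 2021)·Q(Feb 2021) = 2.45×62 + 1.94×368 + 4.45×16 + 8.84×40 + 2.48×293 = 151.9 + 713.92 + 71.2 + 353.6 + 726.64 = 2017.26
Index = 2019.82 / 2017.26 × 100 = 100.1269

100.1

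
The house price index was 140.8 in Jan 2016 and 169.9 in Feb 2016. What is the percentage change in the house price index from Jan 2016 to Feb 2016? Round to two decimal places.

Change = (169.9 − 140.8) / 140.8 × 100
       = 29.1 / 140.8 × 100 = 20.6676%

20.67%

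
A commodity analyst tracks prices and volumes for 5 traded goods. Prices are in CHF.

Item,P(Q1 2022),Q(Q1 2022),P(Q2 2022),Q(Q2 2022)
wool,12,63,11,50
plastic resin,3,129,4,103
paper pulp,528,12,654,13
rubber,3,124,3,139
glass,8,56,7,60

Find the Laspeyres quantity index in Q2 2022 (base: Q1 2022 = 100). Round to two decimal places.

Laspeyres quantity index uses base-period prices as weights.
ΣP(Q1 2022)·Q(Q2 2022) = 12×50 + 3×103 + 528×13 + 3×139 + 8×60 = 600 + 309 + 6864 + 417 + 480 = 8670
ΣP(Q1 2022)·Q(Q1 2022) = 12×63 + 3×129 + 528×12 + 3×124 + 8×56 = 756 + 387 + 6336 + 372 + 448 = 8299
Index = 8670 / 8299 × 100 = 104.4704

104.47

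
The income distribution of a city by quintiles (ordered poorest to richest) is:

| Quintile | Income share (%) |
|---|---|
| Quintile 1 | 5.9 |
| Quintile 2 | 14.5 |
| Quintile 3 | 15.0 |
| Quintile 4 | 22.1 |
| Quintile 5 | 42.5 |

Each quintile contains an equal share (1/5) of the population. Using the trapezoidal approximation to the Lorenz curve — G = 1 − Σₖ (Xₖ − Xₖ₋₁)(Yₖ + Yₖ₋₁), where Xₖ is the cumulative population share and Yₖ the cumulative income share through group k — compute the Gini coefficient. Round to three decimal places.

0.323

Cumulative income shares Yₖ: 0.0590, 0.2040, 0.3540, 0.5750, 1.0000
Σ (Xₖ−Xₖ₋₁)(Yₖ+Yₖ₋₁) = (1/5)(0.0590+0.0000) + (1/5)(0.2040+0.0590) + (1/5)(0.3540+0.2040) + (1/5)(0.5750+0.3540) + (1/5)(1.0000+0.5750)
  = 0.0118 + 0.0526 + 0.1116 + 0.1858 + 0.3150 = 0.6768
G = 1 − 0.6768 = 0.3232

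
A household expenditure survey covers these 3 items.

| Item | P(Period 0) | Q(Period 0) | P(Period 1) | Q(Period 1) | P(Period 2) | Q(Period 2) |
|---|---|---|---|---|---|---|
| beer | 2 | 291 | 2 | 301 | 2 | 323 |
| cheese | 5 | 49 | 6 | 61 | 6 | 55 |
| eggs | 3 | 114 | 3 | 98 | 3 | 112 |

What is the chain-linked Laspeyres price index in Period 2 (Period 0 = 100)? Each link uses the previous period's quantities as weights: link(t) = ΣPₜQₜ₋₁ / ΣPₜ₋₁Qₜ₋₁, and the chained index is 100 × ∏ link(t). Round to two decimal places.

Link Period 0→Period 1:
ΣP(Period 1)Q(Period 0) = 2×291 + 6×49 + 3×114 = 582 + 294 + 342 = 1218
ΣP(Period 0)Q(Period 0) = 2×291 + 5×49 + 3×114 = 582 + 245 + 342 = 1169
link = 1218/1169 = 1.041916
Link Period 1→Period 2:
ΣP(Period 2)Q(Period 1) = 2×301 + 6×61 + 3×98 = 602 + 366 + 294 = 1262
ΣP(Period 1)Q(Period 1) = 2×301 + 6×61 + 3×98 = 602 + 366 + 294 = 1262
link = 1262/1262 = 1.000000
Chained index = 100 × 1.041916 × 1.000000 = 104.1916

104.19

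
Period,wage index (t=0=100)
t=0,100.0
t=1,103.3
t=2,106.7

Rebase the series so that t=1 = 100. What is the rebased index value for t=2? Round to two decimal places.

Rebased(t=2) = 106.7 / 103.3 × 100 = 103.2914

103.29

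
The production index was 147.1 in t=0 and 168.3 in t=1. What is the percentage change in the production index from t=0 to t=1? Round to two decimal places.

14.41%

Change = (168.3 − 147.1) / 147.1 × 100
       = 21.2 / 147.1 × 100 = 14.4120%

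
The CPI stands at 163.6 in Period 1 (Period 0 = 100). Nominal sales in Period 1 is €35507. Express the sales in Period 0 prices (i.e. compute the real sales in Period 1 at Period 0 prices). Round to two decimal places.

Real = Nominal ÷ (Index/100) = 35507 ÷ (163.6/100)
     = 35507 ÷ 1.636 = 21703.5452

21703.55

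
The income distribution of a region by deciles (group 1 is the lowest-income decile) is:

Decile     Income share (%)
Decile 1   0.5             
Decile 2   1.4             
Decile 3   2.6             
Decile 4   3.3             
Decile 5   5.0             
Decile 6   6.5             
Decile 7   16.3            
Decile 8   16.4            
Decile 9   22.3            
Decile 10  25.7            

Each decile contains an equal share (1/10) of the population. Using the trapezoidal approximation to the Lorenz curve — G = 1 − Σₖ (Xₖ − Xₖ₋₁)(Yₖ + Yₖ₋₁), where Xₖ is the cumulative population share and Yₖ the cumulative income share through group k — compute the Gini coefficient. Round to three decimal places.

0.483

Cumulative income shares Yₖ: 0.0050, 0.0190, 0.0450, 0.0780, 0.1280, 0.1930, 0.3560, 0.5200, 0.7430, 1.0000
Σ (Xₖ−Xₖ₋₁)(Yₖ+Yₖ₋₁) = (1/10)(0.0050+0.0000) + (1/10)(0.0190+0.0050) + (1/10)(0.0450+0.0190) + (1/10)(0.0780+0.0450) + (1/10)(0.1280+0.0780) + (1/10)(0.1930+0.1280) + (1/10)(0.3560+0.1930) + (1/10)(0.5200+0.3560) + (1/10)(0.7430+0.5200) + (1/10)(1.0000+0.7430)
  = 0.0005 + 0.0024 + 0.0064 + 0.0123 + 0.0206 + 0.0321 + 0.0549 + 0.0876 + 0.1263 + 0.1743 = 0.5174
G = 1 − 0.5174 = 0.4826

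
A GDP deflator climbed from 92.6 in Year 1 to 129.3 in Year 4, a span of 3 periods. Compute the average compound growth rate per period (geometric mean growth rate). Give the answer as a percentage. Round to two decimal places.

Growth factor = (129.3/92.6)^(1/3) = (1.396328)^(1/3) = 1.117710
Growth rate = 1.117710 − 1 = 0.117710 = 11.7710%

11.77%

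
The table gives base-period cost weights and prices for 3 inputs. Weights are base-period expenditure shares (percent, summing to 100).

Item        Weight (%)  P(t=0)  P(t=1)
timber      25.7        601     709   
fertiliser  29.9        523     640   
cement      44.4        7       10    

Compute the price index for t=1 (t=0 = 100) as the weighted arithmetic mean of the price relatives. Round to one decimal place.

130.3

timber: 25.7 × (709/601) = 25.7 × 1.179700 = 30.3183
fertiliser: 29.9 × (640/523) = 29.9 × 1.223709 = 36.5889
cement: 44.4 × (10/7) = 44.4 × 1.428571 = 63.4286
Index = Σ wᵢ·(p₁ᵢ/p₀ᵢ) = 30.3183 + 36.5889 + 63.4286 = 130.3358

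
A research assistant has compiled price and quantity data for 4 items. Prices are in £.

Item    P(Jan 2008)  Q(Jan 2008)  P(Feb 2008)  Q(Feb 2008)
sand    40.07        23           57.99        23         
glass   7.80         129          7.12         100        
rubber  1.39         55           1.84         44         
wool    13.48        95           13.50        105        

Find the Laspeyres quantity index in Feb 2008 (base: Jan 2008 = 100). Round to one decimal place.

Laspeyres quantity index uses base-period prices as weights.
ΣP(Jan 2008)·Q(Feb 2008) = 40.07×23 + 7.80×100 + 1.39×44 + 13.48×105 = 921.61 + 780 + 61.16 + 1415.4 = 3178.17
ΣP(Jan 2008)·Q(Jan 2008) = 40.07×23 + 7.80×129 + 1.39×55 + 13.48×95 = 921.61 + 1006.2 + 76.45 + 1280.6 = 3284.86
Index = 3178.17 / 3284.86 × 100 = 96.7521

96.8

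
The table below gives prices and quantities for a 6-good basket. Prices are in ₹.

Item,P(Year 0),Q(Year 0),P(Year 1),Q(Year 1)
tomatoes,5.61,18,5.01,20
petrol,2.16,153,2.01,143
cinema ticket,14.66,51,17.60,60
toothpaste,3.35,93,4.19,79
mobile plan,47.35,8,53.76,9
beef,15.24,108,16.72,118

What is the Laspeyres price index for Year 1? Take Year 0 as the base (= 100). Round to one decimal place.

Laspeyres price index uses base-period quantities as weights.
ΣP(Year 1)·Q(Year 0) = 5.01×18 + 2.01×153 + 17.60×51 + 4.19×93 + 53.76×8 + 16.72×108 = 90.18 + 307.53 + 897.6 + 389.67 + 430.08 + 1805.76 = 3920.82
ΣP(Year 0)·Q(Year 0) = 5.61×18 + 2.16×153 + 14.66×51 + 3.35×93 + 47.35×8 + 15.24×108 = 100.98 + 330.48 + 747.66 + 311.55 + 378.8 + 1645.92 = 3515.39
Index = 3920.82 / 3515.39 × 100 = 111.5330

111.5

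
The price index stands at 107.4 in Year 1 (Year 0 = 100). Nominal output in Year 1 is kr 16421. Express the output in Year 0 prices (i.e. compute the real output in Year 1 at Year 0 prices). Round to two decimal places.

Real = Nominal ÷ (Index/100) = 16421 ÷ (107.4/100)
     = 16421 ÷ 1.074 = 15289.5717

15289.57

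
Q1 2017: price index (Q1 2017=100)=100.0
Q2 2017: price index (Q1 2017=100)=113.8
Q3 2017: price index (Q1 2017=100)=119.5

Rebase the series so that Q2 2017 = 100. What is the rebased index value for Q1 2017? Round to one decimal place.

Rebased(Q1 2017) = 100.0 / 113.8 × 100 = 87.8735

87.9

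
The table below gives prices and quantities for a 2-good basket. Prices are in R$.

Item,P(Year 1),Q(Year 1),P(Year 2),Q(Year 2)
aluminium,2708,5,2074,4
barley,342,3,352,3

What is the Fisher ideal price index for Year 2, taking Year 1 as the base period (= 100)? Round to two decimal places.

78.65

Laspeyres component (base-period weights):
ΣP(Year 2)Q(Year 1) = 2074×5 + 352×3 = 10370 + 1056 = 11426
ΣP(Year 1)Q(Year 1) = 2708×5 + 342×3 = 13540 + 1026 = 14566
L = 11426 / 14566 × 100 = 78.4429
Paasche component (current-period weights):
ΣP(Year 2)Q(Year 2) = 2074×4 + 352×3 = 8296 + 1056 = 9352
ΣP(Year 1)Q(Year 2) = 2708×4 + 342×3 = 10832 + 1026 = 11858
P = 9352 / 11858 × 100 = 78.8666
Fisher = √(L × P) = √(78.4429 × 78.8666) = 78.6545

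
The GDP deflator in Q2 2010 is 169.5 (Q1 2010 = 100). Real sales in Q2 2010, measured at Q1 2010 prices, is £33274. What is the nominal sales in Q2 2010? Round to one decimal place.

56399.4

Nominal = Real × (Index/100) = 33274 × (169.5/100)
        = 33274 × 1.695 = 56399.4300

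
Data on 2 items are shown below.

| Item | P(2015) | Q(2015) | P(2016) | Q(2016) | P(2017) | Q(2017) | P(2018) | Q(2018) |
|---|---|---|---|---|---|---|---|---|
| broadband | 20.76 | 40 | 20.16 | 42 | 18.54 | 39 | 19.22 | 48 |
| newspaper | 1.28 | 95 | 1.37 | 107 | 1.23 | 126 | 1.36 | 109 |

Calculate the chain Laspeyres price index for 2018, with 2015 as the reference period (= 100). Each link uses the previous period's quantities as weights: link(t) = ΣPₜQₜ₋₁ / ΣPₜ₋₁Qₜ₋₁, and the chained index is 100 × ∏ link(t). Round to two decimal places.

94.56

Link 2015→2016:
ΣP(2016)Q(2015) = 20.16×40 + 1.37×95 = 806.4 + 130.15 = 936.55
ΣP(2015)Q(2015) = 20.76×40 + 1.28×95 = 830.4 + 121.6 = 952
link = 936.55/952 = 0.983771
Link 2016→2017:
ΣP(2017)Q(2016) = 18.54×42 + 1.23×107 = 778.68 + 131.61 = 910.29
ΣP(2016)Q(2016) = 20.16×42 + 1.37×107 = 846.72 + 146.59 = 993.31
link = 910.29/993.31 = 0.916421
Link 2017→2018:
ΣP(2018)Q(2017) = 19.22×39 + 1.36×126 = 749.58 + 171.36 = 920.94
ΣP(2017)Q(2017) = 18.54×39 + 1.23×126 = 723.06 + 154.98 = 878.04
link = 920.94/878.04 = 1.048859
Chained index = 100 × 0.983771 × 0.916421 × 1.048859 = 94.5597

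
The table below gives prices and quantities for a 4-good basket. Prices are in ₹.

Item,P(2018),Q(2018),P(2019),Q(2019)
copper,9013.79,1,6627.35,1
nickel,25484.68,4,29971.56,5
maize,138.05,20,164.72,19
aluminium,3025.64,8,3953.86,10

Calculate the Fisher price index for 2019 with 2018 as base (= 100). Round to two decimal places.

117.34

Laspeyres component (base-period weights):
ΣP(2019)Q(2018) = 6627.35×1 + 29971.56×4 + 164.72×20 + 3953.86×8 = 6627.35 + 119886.24 + 3294.4 + 31630.88 = 161438.87
ΣP(2018)Q(2018) = 9013.79×1 + 25484.68×4 + 138.05×20 + 3025.64×8 = 9013.79 + 101938.72 + 2761 + 24205.12 = 137918.63
L = 161438.87 / 137918.63 × 100 = 117.0537
Paasche component (current-period weights):
ΣP(2019)Q(2019) = 6627.35×1 + 29971.56×5 + 164.72×19 + 3953.86×10 = 6627.35 + 149857.8 + 3129.68 + 39538.6 = 199153.43
ΣP(2018)Q(2019) = 9013.79×1 + 25484.68×5 + 138.05×19 + 3025.64×10 = 9013.79 + 127423.4 + 2622.95 + 30256.4 = 169316.54
P = 199153.43 / 169316.54 × 100 = 117.6220
Fisher = √(L × P) = √(117.0537 × 117.6220) = 117.3375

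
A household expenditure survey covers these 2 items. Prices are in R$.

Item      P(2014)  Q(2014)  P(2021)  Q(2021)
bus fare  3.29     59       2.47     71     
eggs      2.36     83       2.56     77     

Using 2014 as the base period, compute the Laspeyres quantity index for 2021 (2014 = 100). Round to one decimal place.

106.5

Laspeyres quantity index uses base-period prices as weights.
ΣP(2014)·Q(2021) = 3.29×71 + 2.36×77 = 233.59 + 181.72 = 415.31
ΣP(2014)·Q(2014) = 3.29×59 + 2.36×83 = 194.11 + 195.88 = 389.99
Index = 415.31 / 389.99 × 100 = 106.4925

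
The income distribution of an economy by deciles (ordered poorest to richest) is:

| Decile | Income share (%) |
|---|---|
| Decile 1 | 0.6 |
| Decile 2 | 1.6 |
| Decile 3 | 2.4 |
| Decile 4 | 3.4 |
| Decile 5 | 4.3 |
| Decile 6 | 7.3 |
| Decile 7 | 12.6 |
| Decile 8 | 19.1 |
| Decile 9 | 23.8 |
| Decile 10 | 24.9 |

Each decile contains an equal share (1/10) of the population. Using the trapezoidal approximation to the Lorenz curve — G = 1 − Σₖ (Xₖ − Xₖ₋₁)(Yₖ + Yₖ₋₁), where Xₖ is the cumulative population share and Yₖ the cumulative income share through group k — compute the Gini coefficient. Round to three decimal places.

Cumulative income shares Yₖ: 0.0060, 0.0220, 0.0460, 0.0800, 0.1230, 0.1960, 0.3220, 0.5130, 0.7510, 1.0000
Σ (Xₖ−Xₖ₋₁)(Yₖ+Yₖ₋₁) = (1/10)(0.0060+0.0000) + (1/10)(0.0220+0.0060) + (1/10)(0.0460+0.0220) + (1/10)(0.0800+0.0460) + (1/10)(0.1230+0.0800) + (1/10)(0.1960+0.1230) + (1/10)(0.3220+0.1960) + (1/10)(0.5130+0.3220) + (1/10)(0.7510+0.5130) + (1/10)(1.0000+0.7510)
  = 0.0006 + 0.0028 + 0.0068 + 0.0126 + 0.0203 + 0.0319 + 0.0518 + 0.0835 + 0.1264 + 0.1751 = 0.5118
G = 1 − 0.5118 = 0.4882

0.488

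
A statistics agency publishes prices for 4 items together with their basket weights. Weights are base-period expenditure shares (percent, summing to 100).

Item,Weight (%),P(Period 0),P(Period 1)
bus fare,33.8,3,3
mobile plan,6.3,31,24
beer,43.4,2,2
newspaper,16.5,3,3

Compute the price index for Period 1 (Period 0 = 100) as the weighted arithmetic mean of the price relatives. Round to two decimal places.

98.58

bus fare: 33.8 × (3/3) = 33.8 × 1.000000 = 33.8000
mobile plan: 6.3 × (24/31) = 6.3 × 0.774194 = 4.8774
beer: 43.4 × (2/2) = 43.4 × 1.000000 = 43.4000
newspaper: 16.5 × (3/3) = 16.5 × 1.000000 = 16.5000
Index = Σ wᵢ·(p₁ᵢ/p₀ᵢ) = 33.8000 + 4.8774 + 43.4000 + 16.5000 = 98.5774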